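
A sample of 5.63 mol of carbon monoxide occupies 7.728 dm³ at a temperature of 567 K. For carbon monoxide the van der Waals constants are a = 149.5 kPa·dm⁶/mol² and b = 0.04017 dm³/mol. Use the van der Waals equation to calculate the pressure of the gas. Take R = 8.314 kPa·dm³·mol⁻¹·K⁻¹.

P = nRT/(V − nb) − a n²/V²
nRT/(V − nb) = (5.63)(8.314)(567)/(7.728 − 5.63×0.04017) = 26540/7.5018 = 3537.8 kPa
a n²/V² = (149.5)(5.63)²/(7.728)² = 79.346 kPa
P = 3537.8 − 79.346 = 3458 kPa

P ≈ 3458 kPa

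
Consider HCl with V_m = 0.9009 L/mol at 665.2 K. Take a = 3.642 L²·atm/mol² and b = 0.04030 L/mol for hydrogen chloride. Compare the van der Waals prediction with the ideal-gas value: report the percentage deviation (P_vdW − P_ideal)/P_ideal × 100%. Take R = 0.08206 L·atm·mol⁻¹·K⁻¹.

Ideal: P_ideal = RT/V_m = (0.08206)(665.2)/0.9009 = 60.5909 atm
vdW: P = RT/(V_m − b) − a/V_m² = 54.5863/0.860600 − 3.642/0.811621 = 63.4282 − 4.48732 = 58.9409 atm
% deviation = (58.9409 − 60.5909)/60.5909 × 100% = -2.72%

-2.72 %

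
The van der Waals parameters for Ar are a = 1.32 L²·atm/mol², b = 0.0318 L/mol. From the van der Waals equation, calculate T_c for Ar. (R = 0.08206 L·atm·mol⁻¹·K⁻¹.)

For a van der Waals gas, T_c = 8a/(27Rb).
T_c = 8×1.32/(27×0.08206×0.0318) = 10.560/0.070457 = 149.9 K

T_c ≈ 149.9 K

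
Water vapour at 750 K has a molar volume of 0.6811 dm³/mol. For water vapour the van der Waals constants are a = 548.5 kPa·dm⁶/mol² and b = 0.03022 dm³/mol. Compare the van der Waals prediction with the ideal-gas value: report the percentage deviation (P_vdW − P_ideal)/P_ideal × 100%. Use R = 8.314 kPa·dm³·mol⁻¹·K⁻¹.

Ideal: P_ideal = RT/V_m = (8.314)(750)/0.6811 = 9155.04 kPa
vdW: P = RT/(V_m − b) − a/V_m² = 6235.50/0.650880 − 548.5/0.463897 = 9580.11 − 1182.37 = 8397.74 kPa
% deviation = (8397.74 − 9155.04)/9155.04 × 100% = -8.27%

-8.27 %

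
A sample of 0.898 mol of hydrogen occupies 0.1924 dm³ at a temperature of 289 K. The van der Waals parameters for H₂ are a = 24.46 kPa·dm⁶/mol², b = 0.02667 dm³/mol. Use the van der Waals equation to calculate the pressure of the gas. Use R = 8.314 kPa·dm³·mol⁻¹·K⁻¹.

P ≈ 12276 kPa

P = nRT/(V − nb) − a n²/V²
nRT/(V − nb) = (0.898)(8.314)(289)/(0.1924 − 0.898×0.02667) = 2157.7/0.16845 = 12809 kPa
a n²/V² = (24.46)(0.898)²/(0.1924)² = 532.84 kPa
P = 12809 − 532.84 = 12276 kPa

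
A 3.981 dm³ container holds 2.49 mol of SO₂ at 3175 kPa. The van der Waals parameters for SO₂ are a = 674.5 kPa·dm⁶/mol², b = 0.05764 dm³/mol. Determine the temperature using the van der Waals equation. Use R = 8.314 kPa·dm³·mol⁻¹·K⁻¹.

T ≈ 637.5 K

T = (P + a n²/V²)(V − nb)/(nR)
P + a n²/V² = 3175 + (674.5)(2.49)²/(3.981)² = 3438.9 kPa
V − nb = 3.981 − (2.49)(0.05764) = 3.8375 dm³
T = (3438.9)(3.8375)/((2.49)(8.314)) = 637.5 K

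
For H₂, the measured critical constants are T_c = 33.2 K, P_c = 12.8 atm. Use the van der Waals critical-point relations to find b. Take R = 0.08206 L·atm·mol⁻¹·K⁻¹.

b ≈ 0.02661 L/mol

From T_c = 8a/(27Rb) and P_c = a/(27b²): b = R T_c/(8 P_c).
b = (0.08206)(33.2)/(8×12.8) = 2.7244/102.40 = 0.02661 L/mol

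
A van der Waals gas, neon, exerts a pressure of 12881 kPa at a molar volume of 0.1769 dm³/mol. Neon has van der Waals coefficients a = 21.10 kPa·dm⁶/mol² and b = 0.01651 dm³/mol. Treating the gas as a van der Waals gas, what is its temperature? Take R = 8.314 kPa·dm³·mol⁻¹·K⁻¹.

T = (P + a/V_m²)(V_m − b)/R
P + a/V_m² = 12881 + 21.10/(0.1769)² = 13555 kPa
V_m − b = 0.1769 − 0.01651 = 0.16039 dm³/mol
T = (13555)(0.16039)/8.314 = 261.5 K

T ≈ 261.5 K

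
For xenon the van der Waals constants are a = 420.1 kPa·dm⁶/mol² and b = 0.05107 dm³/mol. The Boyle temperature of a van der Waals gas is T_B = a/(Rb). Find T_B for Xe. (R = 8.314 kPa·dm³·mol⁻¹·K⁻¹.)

T_B ≈ 989.4 K

For a van der Waals gas the second virial coefficient B₂ = b − a/(RT) vanishes at T_B = a/(Rb).
T_B = 420.1/(8.314×0.05107) = 420.1/0.42460 = 989.4 K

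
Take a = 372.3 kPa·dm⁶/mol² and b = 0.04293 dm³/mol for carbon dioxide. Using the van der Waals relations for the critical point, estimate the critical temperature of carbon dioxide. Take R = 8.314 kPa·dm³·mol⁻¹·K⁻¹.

T_c ≈ 309.1 K

For a van der Waals gas, T_c = 8a/(27Rb).
T_c = 8×372.3/(27×8.314×0.04293) = 2978.4/9.6368 = 309.1 K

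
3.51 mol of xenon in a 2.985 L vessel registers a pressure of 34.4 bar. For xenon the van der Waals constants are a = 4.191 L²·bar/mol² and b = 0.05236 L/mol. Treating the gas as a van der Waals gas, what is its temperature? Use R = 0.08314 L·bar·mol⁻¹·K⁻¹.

T ≈ 385.8 K

T = (P + a n²/V²)(V − nb)/(nR)
P + a n²/V² = 34.4 + (4.191)(3.51)²/(2.985)² = 40.195 bar
V − nb = 2.985 − (3.51)(0.05236) = 2.8012 L
T = (40.195)(2.8012)/((3.51)(0.08314)) = 385.8 K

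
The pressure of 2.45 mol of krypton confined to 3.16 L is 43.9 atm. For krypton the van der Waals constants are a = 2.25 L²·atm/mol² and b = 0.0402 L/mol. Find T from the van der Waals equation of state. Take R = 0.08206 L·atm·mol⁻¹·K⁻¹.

T ≈ 689.1 K

T = (P + a n²/V²)(V − nb)/(nR)
P + a n²/V² = 43.9 + (2.25)(2.45)²/(3.16)² = 45.253 atm
V − nb = 3.16 − (2.45)(0.0402) = 3.0615 L
T = (45.253)(3.0615)/((2.45)(0.08206)) = 689.1 K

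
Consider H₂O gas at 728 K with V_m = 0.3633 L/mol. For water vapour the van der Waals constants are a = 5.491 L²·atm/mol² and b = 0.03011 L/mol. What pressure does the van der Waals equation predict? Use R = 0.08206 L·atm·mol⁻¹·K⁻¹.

P = RT/(V_m − b) − a/V_m²
RT/(V_m − b) = (0.08206)(728)/(0.3633 − 0.03011) = 59.740/0.33319 = 179.30 atm
a/V_m² = 5.491/(0.3633)² = 41.603 atm
P = 179.30 − 41.603 = 137.7 atm

P ≈ 137.7 atm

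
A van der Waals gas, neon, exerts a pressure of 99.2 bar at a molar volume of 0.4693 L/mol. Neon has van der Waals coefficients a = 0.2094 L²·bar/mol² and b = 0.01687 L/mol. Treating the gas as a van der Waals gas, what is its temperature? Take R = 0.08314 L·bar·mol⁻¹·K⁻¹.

T ≈ 545.0 K

T = (P + a/V_m²)(V_m − b)/R
P + a/V_m² = 99.2 + 0.2094/(0.4693)² = 100.15 bar
V_m − b = 0.4693 − 0.01687 = 0.45243 L/mol
T = (100.15)(0.45243)/0.08314 = 545.0 K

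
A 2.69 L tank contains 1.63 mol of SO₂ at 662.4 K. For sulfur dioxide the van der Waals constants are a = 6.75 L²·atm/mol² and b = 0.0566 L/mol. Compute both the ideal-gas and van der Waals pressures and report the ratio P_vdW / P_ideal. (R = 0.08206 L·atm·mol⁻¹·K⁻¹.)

P_vdW / P_ideal ≈ 0.9603

Ideal: P_ideal = nRT/V = (1.63)(0.08206)(662.4)/2.69 = 32.9372 atm
vdW: P = nRT/(V − nb) − a n²/V² = 88.6012/2.59774 − 17.9341/7.23610 = 34.1070 − 2.47842 = 31.6286 atm
Ratio = 31.6286/32.9372 = 0.9603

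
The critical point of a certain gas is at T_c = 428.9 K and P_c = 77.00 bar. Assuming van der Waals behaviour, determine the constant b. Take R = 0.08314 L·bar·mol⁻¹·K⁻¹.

b ≈ 0.05789 L/mol

From T_c = 8a/(27Rb) and P_c = a/(27b²): b = R T_c/(8 P_c).
b = (0.08314)(428.9)/(8×77.00) = 35.659/616.00 = 0.05789 L/mol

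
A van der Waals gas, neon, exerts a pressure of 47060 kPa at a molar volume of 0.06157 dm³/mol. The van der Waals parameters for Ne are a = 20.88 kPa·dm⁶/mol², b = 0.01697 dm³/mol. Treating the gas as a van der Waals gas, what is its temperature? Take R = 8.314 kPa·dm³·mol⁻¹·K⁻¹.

T = (P + a/V_m²)(V_m − b)/R
P + a/V_m² = 47060 + 20.88/(0.06157)² = 52568 kPa
V_m − b = 0.06157 − 0.01697 = 0.044600 dm³/mol
T = (52568)(0.044600)/8.314 = 282.0 K

T ≈ 282.0 K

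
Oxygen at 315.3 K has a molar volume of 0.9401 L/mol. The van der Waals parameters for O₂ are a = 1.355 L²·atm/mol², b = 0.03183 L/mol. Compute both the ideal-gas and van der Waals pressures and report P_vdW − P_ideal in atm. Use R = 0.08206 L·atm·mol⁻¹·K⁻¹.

Ideal: P_ideal = RT/V_m = (0.08206)(315.3)/0.9401 = 27.5221 atm
vdW: P = RT/(V_m − b) − a/V_m² = 25.8735/0.908270 − 1.355/0.883788 = 28.4866 − 1.53317 = 26.9534 atm
ΔP = 26.9534 − 27.5221 = -0.569 atm

ΔP ≈ -0.569 atm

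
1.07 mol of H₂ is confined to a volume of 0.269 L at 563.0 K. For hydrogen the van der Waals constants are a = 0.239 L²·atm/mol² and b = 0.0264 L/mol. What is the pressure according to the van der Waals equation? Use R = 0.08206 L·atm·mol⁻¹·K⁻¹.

P = nRT/(V − nb) − a n²/V²
nRT/(V − nb) = (1.07)(0.08206)(563.0)/(0.269 − 1.07×0.0264) = 49.434/0.24075 = 205.33 atm
a n²/V² = (0.239)(1.07)²/(0.269)² = 3.7815 atm
P = 205.33 − 3.7815 = 201.5 atm

P ≈ 201.5 atm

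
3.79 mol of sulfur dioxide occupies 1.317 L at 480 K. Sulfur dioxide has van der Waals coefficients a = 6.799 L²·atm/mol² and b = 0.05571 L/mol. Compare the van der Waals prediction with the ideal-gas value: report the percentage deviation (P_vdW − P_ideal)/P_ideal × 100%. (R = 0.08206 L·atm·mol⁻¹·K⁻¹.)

-30.58 %

Ideal: P_ideal = nRT/V = (3.79)(0.08206)(480)/1.317 = 113.351 atm
vdW: P = nRT/(V − nb) − a n²/V² = 149.284/1.10586 − 97.6615/1.73449 = 134.994 − 56.3056 = 78.688 atm
% deviation = (78.688 − 113.351)/113.351 × 100% = -30.58%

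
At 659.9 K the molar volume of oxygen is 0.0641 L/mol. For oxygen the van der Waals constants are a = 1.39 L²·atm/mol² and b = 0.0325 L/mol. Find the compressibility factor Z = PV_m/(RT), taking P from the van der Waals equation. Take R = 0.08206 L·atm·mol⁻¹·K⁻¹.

Z ≈ 1.628

P = RT/(V_m − b) − a/V_m² = (0.08206)(659.9)/(0.0641 − 0.0325) − 1.39/(0.0641)²
  = 54.151/0.031600 − 338.30 = 1713.6 − 338.30 = 1375.3 atm
Z = PV_m/(RT) = (1375.3)(0.0641)/((0.08206)(659.9)) = 88.157/54.151 = 1.628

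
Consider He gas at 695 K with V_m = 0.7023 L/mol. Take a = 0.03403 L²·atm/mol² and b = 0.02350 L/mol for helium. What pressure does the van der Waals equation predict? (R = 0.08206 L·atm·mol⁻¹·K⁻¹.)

P = RT/(V_m − b) − a/V_m²
RT/(V_m − b) = (0.08206)(695)/(0.7023 − 0.02350) = 57.032/0.67880 = 84.019 atm
a/V_m² = 0.03403/(0.7023)² = 0.068995 atm
P = 84.019 − 0.068995 = 83.95 atm

P ≈ 83.95 atm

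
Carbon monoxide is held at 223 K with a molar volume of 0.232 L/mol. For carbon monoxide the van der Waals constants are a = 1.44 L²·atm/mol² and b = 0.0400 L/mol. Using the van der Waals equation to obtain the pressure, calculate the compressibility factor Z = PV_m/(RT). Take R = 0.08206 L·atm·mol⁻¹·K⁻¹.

Z ≈ 0.8691

P = RT/(V_m − b) − a/V_m² = (0.08206)(223)/(0.232 − 0.0400) − 1.44/(0.232)²
  = 18.299/0.19200 − 26.754 = 95.307 − 26.754 = 68.553 atm
Z = PV_m/(RT) = (68.553)(0.232)/((0.08206)(223)) = 15.904/18.299 = 0.8691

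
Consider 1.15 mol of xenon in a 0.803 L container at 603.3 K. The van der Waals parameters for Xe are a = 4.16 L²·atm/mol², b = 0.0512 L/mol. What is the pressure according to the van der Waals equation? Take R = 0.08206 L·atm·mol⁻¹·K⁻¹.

P ≈ 67.98 atm

P = nRT/(V − nb) − a n²/V²
nRT/(V − nb) = (1.15)(0.08206)(603.3)/(0.803 − 1.15×0.0512) = 56.933/0.74412 = 76.511 atm
a n²/V² = (4.16)(1.15)²/(0.803)² = 8.5321 atm
P = 76.511 − 8.5321 = 67.98 atm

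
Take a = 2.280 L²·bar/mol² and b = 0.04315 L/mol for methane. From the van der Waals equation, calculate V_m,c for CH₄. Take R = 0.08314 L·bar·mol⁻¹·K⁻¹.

V_m,c ≈ 0.1295 L/mol

For a van der Waals gas, V_m,c = 3b.
V_m,c = 3×0.04315 = 0.1295 L/mol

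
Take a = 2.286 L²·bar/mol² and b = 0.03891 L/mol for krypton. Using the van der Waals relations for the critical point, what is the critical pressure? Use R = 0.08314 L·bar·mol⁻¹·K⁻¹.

For a van der Waals gas, P_c = a/(27b²).
P_c = 2.286/(27×(0.03891)²) = 2.286/0.040878 = 55.92 bar

P_c ≈ 55.92 bar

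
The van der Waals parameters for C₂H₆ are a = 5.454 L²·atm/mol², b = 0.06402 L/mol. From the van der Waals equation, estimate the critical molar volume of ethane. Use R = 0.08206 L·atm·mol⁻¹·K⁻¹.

V_m,c ≈ 0.1921 L/mol

For a van der Waals gas, V_m,c = 3b.
V_m,c = 3×0.06402 = 0.1921 L/mol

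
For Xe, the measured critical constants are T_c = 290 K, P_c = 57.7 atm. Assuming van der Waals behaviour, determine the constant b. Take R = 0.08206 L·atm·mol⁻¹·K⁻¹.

From T_c = 8a/(27Rb) and P_c = a/(27b²): b = R T_c/(8 P_c).
b = (0.08206)(290)/(8×57.7) = 23.797/461.60 = 0.05155 L/mol

b ≈ 0.05155 L/mol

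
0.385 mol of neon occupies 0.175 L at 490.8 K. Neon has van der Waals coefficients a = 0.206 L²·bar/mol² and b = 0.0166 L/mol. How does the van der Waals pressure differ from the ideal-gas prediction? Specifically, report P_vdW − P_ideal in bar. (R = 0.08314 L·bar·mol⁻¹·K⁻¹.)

Ideal: P_ideal = nRT/V = (0.385)(0.08314)(490.8)/0.175 = 89.7712 bar
vdW: P = nRT/(V − nb) − a n²/V² = 15.7100/0.168609 − 0.0305344/0.0306250 = 93.1741 − 0.997042 = 92.1771 bar
ΔP = 92.1771 − 89.7712 = 2.406 bar

ΔP ≈ 2.406 bar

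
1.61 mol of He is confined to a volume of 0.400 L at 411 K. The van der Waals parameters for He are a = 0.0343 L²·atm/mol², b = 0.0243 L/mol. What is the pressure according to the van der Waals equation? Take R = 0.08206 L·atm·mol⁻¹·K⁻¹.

P ≈ 149.9 atm

P = nRT/(V − nb) − a n²/V²
nRT/(V − nb) = (1.61)(0.08206)(411)/(0.400 − 1.61×0.0243) = 54.300/0.36088 = 150.47 atm
a n²/V² = (0.0343)(1.61)²/(0.400)² = 0.55568 atm
P = 150.47 − 0.55568 = 149.9 atm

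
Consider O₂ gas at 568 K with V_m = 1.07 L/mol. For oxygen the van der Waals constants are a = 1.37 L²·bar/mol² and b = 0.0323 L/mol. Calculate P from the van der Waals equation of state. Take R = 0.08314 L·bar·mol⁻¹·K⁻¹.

P ≈ 44.31 bar

P = RT/(V_m − b) − a/V_m²
RT/(V_m − b) = (0.08314)(568)/(1.07 − 0.0323) = 47.224/1.0377 = 45.508 bar
a/V_m² = 1.37/(1.07)² = 1.1966 bar
P = 45.508 − 1.1966 = 44.31 bar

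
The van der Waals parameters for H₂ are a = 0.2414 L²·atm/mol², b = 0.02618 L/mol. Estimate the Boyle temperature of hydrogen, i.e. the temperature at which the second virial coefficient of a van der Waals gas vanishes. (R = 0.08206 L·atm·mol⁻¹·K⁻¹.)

T_B ≈ 112.4 K

For a van der Waals gas the second virial coefficient B₂ = b − a/(RT) vanishes at T_B = a/(Rb).
T_B = 0.2414/(0.08206×0.02618) = 0.2414/0.0021483 = 112.4 K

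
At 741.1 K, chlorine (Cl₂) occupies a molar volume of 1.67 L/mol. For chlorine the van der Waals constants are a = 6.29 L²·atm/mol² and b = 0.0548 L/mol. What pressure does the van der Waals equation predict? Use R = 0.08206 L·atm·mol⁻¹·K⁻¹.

P = RT/(V_m − b) − a/V_m²
RT/(V_m − b) = (0.08206)(741.1)/(1.67 − 0.0548) = 60.815/1.6152 = 37.652 atm
a/V_m² = 6.29/(1.67)² = 2.2554 atm
P = 37.652 − 2.2554 = 35.40 atm

P ≈ 35.40 atm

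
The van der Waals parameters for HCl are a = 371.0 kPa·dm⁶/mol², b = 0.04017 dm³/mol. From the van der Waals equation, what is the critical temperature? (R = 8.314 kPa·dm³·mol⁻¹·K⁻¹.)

T_c ≈ 329.1 K

For a van der Waals gas, T_c = 8a/(27Rb).
T_c = 8×371.0/(27×8.314×0.04017) = 2968.0/9.0173 = 329.1 K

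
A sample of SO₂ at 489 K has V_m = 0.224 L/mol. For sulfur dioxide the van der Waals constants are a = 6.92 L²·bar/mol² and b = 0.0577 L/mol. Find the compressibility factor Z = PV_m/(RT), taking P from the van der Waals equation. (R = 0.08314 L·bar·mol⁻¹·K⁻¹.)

P = RT/(V_m − b) − a/V_m² = (0.08314)(489)/(0.224 − 0.0577) − 6.92/(0.224)²
  = 40.655/0.16630 − 137.91 = 244.47 − 137.91 = 106.56 bar
Z = PV_m/(RT) = (106.56)(0.224)/((0.08314)(489)) = 23.869/40.655 = 0.5871

Z ≈ 0.5871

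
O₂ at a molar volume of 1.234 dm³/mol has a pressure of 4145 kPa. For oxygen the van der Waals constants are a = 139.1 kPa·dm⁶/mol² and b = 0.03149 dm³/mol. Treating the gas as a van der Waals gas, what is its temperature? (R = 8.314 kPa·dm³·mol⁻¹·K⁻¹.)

T ≈ 612.7 K

T = (P + a/V_m²)(V_m − b)/R
P + a/V_m² = 4145 + 139.1/(1.234)² = 4236.3 kPa
V_m − b = 1.234 − 0.03149 = 1.2025 dm³/mol
T = (4236.3)(1.2025)/8.314 = 612.7 K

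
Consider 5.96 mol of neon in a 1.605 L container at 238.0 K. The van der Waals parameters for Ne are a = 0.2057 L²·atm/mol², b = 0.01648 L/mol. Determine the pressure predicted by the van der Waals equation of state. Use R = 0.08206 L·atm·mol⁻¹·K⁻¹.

P = nRT/(V − nb) − a n²/V²
nRT/(V − nb) = (5.96)(0.08206)(238.0)/(1.605 − 5.96×0.01648) = 116.40/1.5068 = 77.250 atm
a n²/V² = (0.2057)(5.96)²/(1.605)² = 2.8365 atm
P = 77.250 − 2.8365 = 74.41 atm

P ≈ 74.41 atm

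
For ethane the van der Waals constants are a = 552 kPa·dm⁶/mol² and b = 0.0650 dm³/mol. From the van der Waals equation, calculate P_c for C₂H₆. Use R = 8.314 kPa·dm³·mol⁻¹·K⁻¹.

P_c ≈ 4839 kPa

For a van der Waals gas, P_c = a/(27b²).
P_c = 552/(27×(0.0650)²) = 552/0.11408 = 4839 kPa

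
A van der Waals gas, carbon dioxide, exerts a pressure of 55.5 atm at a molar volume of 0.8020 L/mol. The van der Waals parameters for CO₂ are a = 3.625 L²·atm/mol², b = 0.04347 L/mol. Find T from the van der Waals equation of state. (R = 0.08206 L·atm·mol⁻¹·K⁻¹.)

T = (P + a/V_m²)(V_m − b)/R
P + a/V_m² = 55.5 + 3.625/(0.8020)² = 61.136 atm
V_m − b = 0.8020 − 0.04347 = 0.75853 L/mol
T = (61.136)(0.75853)/0.08206 = 565.1 K

T ≈ 565.1 K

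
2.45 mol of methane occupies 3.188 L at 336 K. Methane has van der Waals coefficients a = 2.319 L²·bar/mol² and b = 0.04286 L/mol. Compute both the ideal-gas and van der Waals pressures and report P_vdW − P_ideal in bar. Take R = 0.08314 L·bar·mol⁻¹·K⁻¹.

Ideal: P_ideal = nRT/V = (2.45)(0.08314)(336)/3.188 = 21.4683 bar
vdW: P = nRT/(V − nb) − a n²/V² = 68.4408/3.08299 − 13.9198/10.1633 = 22.1995 − 1.36961 = 20.8299 bar
ΔP = 20.8299 − 21.4683 = -0.638 bar

ΔP ≈ -0.638 bar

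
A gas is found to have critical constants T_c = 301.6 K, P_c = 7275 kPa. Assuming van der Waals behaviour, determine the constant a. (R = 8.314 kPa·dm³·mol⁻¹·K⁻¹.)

From T_c = 8a/(27Rb) and P_c = a/(27b²): a = 27 R² T_c²/(64 P_c).
a = 27×(8.314)²×(301.6)²/(64×7275) = 169764344/465600 = 364.6 kPa·dm⁶/mol²

a ≈ 364.6 kPa·dm⁶/mol²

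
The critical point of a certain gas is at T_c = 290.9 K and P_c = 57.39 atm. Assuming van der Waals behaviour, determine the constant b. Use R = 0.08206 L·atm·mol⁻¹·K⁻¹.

From T_c = 8a/(27Rb) and P_c = a/(27b²): b = R T_c/(8 P_c).
b = (0.08206)(290.9)/(8×57.39) = 23.871/459.12 = 0.05199 L/mol

b ≈ 0.05199 L/mol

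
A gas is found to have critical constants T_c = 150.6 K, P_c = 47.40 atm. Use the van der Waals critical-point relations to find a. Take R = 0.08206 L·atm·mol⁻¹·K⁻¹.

a ≈ 1.359 L²·atm/mol²

From T_c = 8a/(27Rb) and P_c = a/(27b²): a = 27 R² T_c²/(64 P_c).
a = 27×(0.08206)²×(150.6)²/(64×47.40) = 4123.6/3033.6 = 1.359 L²·atm/mol²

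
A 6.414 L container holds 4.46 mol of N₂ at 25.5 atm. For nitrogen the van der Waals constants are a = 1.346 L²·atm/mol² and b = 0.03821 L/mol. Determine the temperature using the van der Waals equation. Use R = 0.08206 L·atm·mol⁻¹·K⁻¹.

T ≈ 446.1 K

T = (P + a n²/V²)(V − nb)/(nR)
P + a n²/V² = 25.5 + (1.346)(4.46)²/(6.414)² = 26.151 atm
V − nb = 6.414 − (4.46)(0.03821) = 6.2436 L
T = (26.151)(6.2436)/((4.46)(0.08206)) = 446.1 K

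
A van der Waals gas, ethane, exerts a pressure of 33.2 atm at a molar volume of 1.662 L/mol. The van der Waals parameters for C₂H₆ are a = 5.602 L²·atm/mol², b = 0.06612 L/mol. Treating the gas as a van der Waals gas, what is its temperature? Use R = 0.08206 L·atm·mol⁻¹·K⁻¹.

T ≈ 685.1 K

T = (P + a/V_m²)(V_m − b)/R
P + a/V_m² = 33.2 + 5.602/(1.662)² = 35.228 atm
V_m − b = 1.662 − 0.06612 = 1.5959 L/mol
T = (35.228)(1.5959)/0.08206 = 685.1 K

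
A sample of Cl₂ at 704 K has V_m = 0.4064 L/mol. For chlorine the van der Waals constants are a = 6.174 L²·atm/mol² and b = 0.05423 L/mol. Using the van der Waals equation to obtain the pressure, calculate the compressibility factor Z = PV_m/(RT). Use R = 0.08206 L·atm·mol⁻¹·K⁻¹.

Z ≈ 0.8910

P = RT/(V_m − b) − a/V_m² = (0.08206)(704)/(0.4064 − 0.05423) − 6.174/(0.4064)²
  = 57.770/0.35217 − 37.382 = 164.04 − 37.382 = 126.66 atm
Z = PV_m/(RT) = (126.66)(0.4064)/((0.08206)(704)) = 51.475/57.770 = 0.8910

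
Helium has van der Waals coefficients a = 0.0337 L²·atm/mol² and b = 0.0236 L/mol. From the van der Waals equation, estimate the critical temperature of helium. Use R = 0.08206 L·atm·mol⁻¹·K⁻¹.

T_c ≈ 5.156 K

For a van der Waals gas, T_c = 8a/(27Rb).
T_c = 8×0.0337/(27×0.08206×0.0236) = 0.26960/0.052289 = 5.156 K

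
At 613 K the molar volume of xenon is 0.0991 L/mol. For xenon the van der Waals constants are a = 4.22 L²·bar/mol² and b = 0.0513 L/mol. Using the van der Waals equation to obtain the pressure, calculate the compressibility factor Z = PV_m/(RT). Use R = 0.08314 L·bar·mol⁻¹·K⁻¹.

P = RT/(V_m − b) − a/V_m² = (0.08314)(613)/(0.0991 − 0.0513) − 4.22/(0.0991)²
  = 50.965/0.047800 − 429.70 = 1066.2 − 429.70 = 636.5 bar
Z = PV_m/(RT) = (636.5)(0.0991)/((0.08314)(613)) = 63.077/50.965 = 1.238

Z ≈ 1.238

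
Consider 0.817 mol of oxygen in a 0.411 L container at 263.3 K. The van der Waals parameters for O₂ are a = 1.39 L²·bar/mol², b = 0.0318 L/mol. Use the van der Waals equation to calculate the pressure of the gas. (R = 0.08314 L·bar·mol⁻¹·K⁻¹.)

P ≈ 40.96 bar

P = nRT/(V − nb) − a n²/V²
nRT/(V − nb) = (0.817)(0.08314)(263.3)/(0.411 − 0.817×0.0318) = 17.885/0.38502 = 46.452 bar
a n²/V² = (1.39)(0.817)²/(0.411)² = 5.4926 bar
P = 46.452 − 5.4926 = 40.96 bar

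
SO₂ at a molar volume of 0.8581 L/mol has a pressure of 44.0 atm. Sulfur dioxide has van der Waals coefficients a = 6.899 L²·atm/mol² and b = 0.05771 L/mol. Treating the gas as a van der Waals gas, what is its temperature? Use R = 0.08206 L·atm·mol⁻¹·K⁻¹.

T = (P + a/V_m²)(V_m − b)/R
P + a/V_m² = 44.0 + 6.899/(0.8581)² = 53.369 atm
V_m − b = 0.8581 − 0.05771 = 0.80039 L/mol
T = (53.369)(0.80039)/0.08206 = 520.5 K

T ≈ 520.5 K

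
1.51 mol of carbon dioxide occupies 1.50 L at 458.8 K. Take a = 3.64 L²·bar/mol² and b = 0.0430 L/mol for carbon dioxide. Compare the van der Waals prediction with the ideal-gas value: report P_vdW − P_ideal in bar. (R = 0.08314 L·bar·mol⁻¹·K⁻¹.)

ΔP ≈ -1.951 bar

Ideal: P_ideal = nRT/V = (1.51)(0.08314)(458.8)/1.50 = 38.3989 bar
vdW: P = nRT/(V − nb) − a n²/V² = 57.5984/1.43507 − 8.29956/2.25000 = 40.1363 − 3.68869 = 36.4476 bar
ΔP = 36.4476 − 38.3989 = -1.951 bar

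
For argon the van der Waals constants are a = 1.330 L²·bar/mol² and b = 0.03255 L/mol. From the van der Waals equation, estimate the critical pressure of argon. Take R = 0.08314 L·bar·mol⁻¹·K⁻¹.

P_c ≈ 46.49 bar

For a van der Waals gas, P_c = a/(27b²).
P_c = 1.330/(27×(0.03255)²) = 1.330/0.028607 = 46.49 bar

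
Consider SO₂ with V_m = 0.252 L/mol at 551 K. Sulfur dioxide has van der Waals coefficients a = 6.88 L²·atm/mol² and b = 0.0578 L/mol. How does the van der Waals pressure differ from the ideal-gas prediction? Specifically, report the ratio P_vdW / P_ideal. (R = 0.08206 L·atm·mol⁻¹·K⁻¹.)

P_vdW / P_ideal ≈ 0.6938

Ideal: P_ideal = RT/V_m = (0.08206)(551)/0.252 = 179.425 atm
vdW: P = RT/(V_m − b) − a/V_m² = 45.2151/0.194200 − 6.88/0.0635040 = 232.827 − 108.340 = 124.487 atm
Ratio = 124.487/179.425 = 0.6938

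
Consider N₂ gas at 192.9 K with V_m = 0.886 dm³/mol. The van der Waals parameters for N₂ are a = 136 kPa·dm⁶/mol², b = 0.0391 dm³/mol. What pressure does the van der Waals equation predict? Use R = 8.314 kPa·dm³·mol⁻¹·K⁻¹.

P ≈ 1720 kPa

P = RT/(V_m − b) − a/V_m²
RT/(V_m − b) = (8.314)(192.9)/(0.886 − 0.0391) = 1603.8/0.84690 = 1893.7 kPa
a/V_m² = 136/(0.886)² = 173.25 kPa
P = 1893.7 − 173.25 = 1720 kPa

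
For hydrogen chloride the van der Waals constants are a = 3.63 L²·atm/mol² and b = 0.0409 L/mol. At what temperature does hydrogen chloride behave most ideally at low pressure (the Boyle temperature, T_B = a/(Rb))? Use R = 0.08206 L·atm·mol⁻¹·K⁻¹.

T_B ≈ 1082 K

For a van der Waals gas the second virial coefficient B₂ = b − a/(RT) vanishes at T_B = a/(Rb).
T_B = 3.63/(0.08206×0.0409) = 3.63/0.0033563 = 1082 K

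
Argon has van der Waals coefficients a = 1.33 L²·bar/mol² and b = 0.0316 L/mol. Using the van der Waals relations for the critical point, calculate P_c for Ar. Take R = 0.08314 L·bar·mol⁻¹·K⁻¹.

For a van der Waals gas, P_c = a/(27b²).
P_c = 1.33/(27×(0.0316)²) = 1.33/0.026961 = 49.33 bar

P_c ≈ 49.33 bar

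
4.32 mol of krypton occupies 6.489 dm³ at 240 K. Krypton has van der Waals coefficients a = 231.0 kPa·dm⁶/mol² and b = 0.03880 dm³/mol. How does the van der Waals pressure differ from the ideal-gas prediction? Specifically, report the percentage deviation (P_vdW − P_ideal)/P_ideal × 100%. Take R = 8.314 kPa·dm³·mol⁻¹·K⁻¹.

-5.06 %

Ideal: P_ideal = nRT/V = (4.32)(8.314)(240)/6.489 = 1328.40 kPa
vdW: P = nRT/(V − nb) − a n²/V² = 8619.96/6.32138 − 4311.01/42.1071 = 1363.62 − 102.382 = 1261.24 kPa
% deviation = (1261.24 − 1328.40)/1328.40 × 100% = -5.06%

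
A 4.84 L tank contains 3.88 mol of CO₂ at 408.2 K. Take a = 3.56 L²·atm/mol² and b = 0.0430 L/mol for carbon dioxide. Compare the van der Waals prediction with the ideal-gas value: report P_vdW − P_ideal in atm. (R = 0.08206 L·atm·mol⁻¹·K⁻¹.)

Ideal: P_ideal = nRT/V = (3.88)(0.08206)(408.2)/4.84 = 26.8529 atm
vdW: P = nRT/(V − nb) − a n²/V² = 129.968/4.67316 − 53.5937/23.4256 = 27.8116 − 2.28783 = 25.5238 atm
ΔP = 25.5238 − 26.8529 = -1.329 atm

ΔP ≈ -1.329 atm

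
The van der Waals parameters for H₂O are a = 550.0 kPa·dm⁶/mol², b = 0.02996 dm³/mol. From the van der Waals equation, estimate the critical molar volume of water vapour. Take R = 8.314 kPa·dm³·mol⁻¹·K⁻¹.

For a van der Waals gas, V_m,c = 3b.
V_m,c = 3×0.02996 = 0.08988 dm³/mol

V_m,c ≈ 0.08988 dm³/mol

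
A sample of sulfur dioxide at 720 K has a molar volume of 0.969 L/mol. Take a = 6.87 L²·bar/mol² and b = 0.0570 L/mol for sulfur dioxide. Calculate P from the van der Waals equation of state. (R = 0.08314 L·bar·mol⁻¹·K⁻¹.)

P ≈ 58.32 bar

P = RT/(V_m − b) − a/V_m²
RT/(V_m − b) = (0.08314)(720)/(0.969 − 0.0570) = 59.861/0.91200 = 65.637 bar
a/V_m² = 6.87/(0.969)² = 7.3166 bar
P = 65.637 − 7.3166 = 58.32 bar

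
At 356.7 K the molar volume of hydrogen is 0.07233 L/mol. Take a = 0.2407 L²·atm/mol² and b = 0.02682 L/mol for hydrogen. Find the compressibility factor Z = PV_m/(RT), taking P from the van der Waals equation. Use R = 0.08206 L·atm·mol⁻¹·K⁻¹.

Z ≈ 1.476

P = RT/(V_m − b) − a/V_m² = (0.08206)(356.7)/(0.07233 − 0.02682) − 0.2407/(0.07233)²
  = 29.271/0.045510 − 46.009 = 643.18 − 46.009 = 597.17 atm
Z = PV_m/(RT) = (597.17)(0.07233)/((0.08206)(356.7)) = 43.193/29.271 = 1.476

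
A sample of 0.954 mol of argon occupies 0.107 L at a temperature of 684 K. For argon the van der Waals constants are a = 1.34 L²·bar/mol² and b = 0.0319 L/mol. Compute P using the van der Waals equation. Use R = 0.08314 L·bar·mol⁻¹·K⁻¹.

P = nRT/(V − nb) − a n²/V²
nRT/(V − nb) = (0.954)(0.08314)(684)/(0.107 − 0.954×0.0319) = 54.252/0.076567 = 708.56 bar
a n²/V² = (1.34)(0.954)²/(0.107)² = 106.52 bar
P = 708.56 − 106.52 = 602.0 bar

P ≈ 602.0 bar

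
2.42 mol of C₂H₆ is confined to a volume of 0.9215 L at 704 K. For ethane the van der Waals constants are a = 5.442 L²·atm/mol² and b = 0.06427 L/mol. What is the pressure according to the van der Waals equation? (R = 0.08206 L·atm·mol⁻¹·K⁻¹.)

P ≈ 145.0 atm

P = nRT/(V − nb) − a n²/V²
nRT/(V − nb) = (2.42)(0.08206)(704)/(0.9215 − 2.42×0.06427) = 139.80/0.76597 = 182.51 atm
a n²/V² = (5.442)(2.42)²/(0.9215)² = 37.532 atm
P = 182.51 − 37.532 = 145.0 atm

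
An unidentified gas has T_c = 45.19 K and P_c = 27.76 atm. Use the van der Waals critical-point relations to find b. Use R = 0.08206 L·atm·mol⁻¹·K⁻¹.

b ≈ 0.01670 L/mol

From T_c = 8a/(27Rb) and P_c = a/(27b²): b = R T_c/(8 P_c).
b = (0.08206)(45.19)/(8×27.76) = 3.7083/222.08 = 0.01670 L/mol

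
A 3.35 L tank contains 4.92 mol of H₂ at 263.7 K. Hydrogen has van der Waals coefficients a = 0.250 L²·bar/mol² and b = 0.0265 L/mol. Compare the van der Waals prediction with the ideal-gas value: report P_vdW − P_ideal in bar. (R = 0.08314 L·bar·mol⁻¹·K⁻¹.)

ΔP ≈ 0.765 bar

Ideal: P_ideal = nRT/V = (4.92)(0.08314)(263.7)/3.35 = 32.1989 bar
vdW: P = nRT/(V − nb) − a n²/V² = 107.866/3.21962 − 6.05160/11.2225 = 33.5027 − 0.539238 = 32.9635 bar
ΔP = 32.9635 − 32.1989 = 0.765 bar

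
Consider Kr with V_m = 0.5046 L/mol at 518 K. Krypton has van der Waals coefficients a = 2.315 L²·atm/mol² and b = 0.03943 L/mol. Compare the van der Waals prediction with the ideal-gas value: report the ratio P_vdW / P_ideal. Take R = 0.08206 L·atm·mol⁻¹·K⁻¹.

Ideal: P_ideal = RT/V_m = (0.08206)(518)/0.5046 = 84.2392 atm
vdW: P = RT/(V_m − b) − a/V_m² = 42.5071/0.465170 − 2.315/0.254621 = 91.3797 − 9.09194 = 82.2878 atm
Ratio = 82.2878/84.2392 = 0.9768

P_vdW / P_ideal ≈ 0.9768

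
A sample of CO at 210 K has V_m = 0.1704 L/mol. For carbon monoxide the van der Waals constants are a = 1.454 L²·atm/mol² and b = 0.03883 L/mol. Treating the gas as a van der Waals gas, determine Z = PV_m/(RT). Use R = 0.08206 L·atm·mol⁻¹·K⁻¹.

P = RT/(V_m − b) − a/V_m² = (0.08206)(210)/(0.1704 − 0.03883) − 1.454/(0.1704)²
  = 17.233/0.13157 − 50.075 = 130.98 − 50.075 = 80.91 atm
Z = PV_m/(RT) = (80.91)(0.1704)/((0.08206)(210)) = 13.787/17.233 = 0.8000

Z ≈ 0.8000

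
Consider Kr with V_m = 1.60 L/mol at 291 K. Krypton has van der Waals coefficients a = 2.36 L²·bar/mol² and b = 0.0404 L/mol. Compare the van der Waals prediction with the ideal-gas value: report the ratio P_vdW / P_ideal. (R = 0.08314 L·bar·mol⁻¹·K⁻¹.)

P_vdW / P_ideal ≈ 0.9649

Ideal: P_ideal = RT/V_m = (0.08314)(291)/1.60 = 15.1211 bar
vdW: P = RT/(V_m − b) − a/V_m² = 24.1937/1.55960 − 2.36/2.56000 = 15.5128 − 0.921875 = 14.5909 bar
Ratio = 14.5909/15.1211 = 0.9649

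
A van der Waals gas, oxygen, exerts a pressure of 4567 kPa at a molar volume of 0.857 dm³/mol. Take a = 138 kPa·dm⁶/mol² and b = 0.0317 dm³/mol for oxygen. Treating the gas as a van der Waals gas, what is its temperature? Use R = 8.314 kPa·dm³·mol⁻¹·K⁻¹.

T ≈ 472.0 K

T = (P + a/V_m²)(V_m − b)/R
P + a/V_m² = 4567 + 138/(0.857)² = 4754.9 kPa
V_m − b = 0.857 − 0.0317 = 0.82530 dm³/mol
T = (4754.9)(0.82530)/8.314 = 472.0 K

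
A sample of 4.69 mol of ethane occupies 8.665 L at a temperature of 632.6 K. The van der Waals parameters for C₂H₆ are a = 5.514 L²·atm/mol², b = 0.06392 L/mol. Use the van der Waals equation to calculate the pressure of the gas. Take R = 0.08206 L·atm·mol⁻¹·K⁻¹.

P ≈ 27.49 atm

P = nRT/(V − nb) − a n²/V²
nRT/(V − nb) = (4.69)(0.08206)(632.6)/(8.665 − 4.69×0.06392) = 243.46/8.3652 = 29.104 atm
a n²/V² = (5.514)(4.69)²/(8.665)² = 1.6154 atm
P = 29.104 − 1.6154 = 27.49 atm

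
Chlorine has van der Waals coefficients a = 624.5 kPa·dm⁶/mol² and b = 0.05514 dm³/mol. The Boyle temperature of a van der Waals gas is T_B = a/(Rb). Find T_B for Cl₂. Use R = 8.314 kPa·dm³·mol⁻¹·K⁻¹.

T_B ≈ 1362 K

For a van der Waals gas the second virial coefficient B₂ = b − a/(RT) vanishes at T_B = a/(Rb).
T_B = 624.5/(8.314×0.05514) = 624.5/0.45843 = 1362 K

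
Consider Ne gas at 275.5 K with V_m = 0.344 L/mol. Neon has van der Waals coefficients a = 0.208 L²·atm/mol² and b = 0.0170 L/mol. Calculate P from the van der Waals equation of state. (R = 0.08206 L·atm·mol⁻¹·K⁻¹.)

P ≈ 67.38 atm

P = RT/(V_m − b) − a/V_m²
RT/(V_m − b) = (0.08206)(275.5)/(0.344 − 0.0170) = 22.608/0.32700 = 69.138 atm
a/V_m² = 0.208/(0.344)² = 1.7577 atm
P = 69.138 − 1.7577 = 67.38 atm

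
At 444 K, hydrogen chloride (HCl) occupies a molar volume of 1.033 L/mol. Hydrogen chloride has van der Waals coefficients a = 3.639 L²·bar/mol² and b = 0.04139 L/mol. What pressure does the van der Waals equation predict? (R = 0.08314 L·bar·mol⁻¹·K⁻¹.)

P ≈ 33.82 bar

P = RT/(V_m − b) − a/V_m²
RT/(V_m − b) = (0.08314)(444)/(1.033 − 0.04139) = 36.914/0.99161 = 37.226 bar
a/V_m² = 3.639/(1.033)² = 3.4102 bar
P = 37.226 − 3.4102 = 33.82 bar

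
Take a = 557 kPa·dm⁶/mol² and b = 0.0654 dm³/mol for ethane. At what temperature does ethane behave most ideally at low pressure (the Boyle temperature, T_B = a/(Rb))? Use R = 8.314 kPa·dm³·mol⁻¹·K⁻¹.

For a van der Waals gas the second virial coefficient B₂ = b − a/(RT) vanishes at T_B = a/(Rb).
T_B = 557/(8.314×0.0654) = 557/0.54374 = 1024 K

T_B ≈ 1024 K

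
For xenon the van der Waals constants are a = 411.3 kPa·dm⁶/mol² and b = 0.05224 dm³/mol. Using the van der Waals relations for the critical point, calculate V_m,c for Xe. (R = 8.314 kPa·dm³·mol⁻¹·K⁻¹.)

V_m,c ≈ 0.1567 dm³/mol

For a van der Waals gas, V_m,c = 3b.
V_m,c = 3×0.05224 = 0.1567 dm³/mol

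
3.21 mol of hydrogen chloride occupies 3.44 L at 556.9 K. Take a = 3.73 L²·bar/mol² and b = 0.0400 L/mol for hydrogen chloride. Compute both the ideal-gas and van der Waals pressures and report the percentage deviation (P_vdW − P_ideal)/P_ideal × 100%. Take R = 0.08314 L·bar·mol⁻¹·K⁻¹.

Ideal: P_ideal = nRT/V = (3.21)(0.08314)(556.9)/3.44 = 43.2050 bar
vdW: P = nRT/(V − nb) − a n²/V² = 148.625/3.31160 − 38.4343/11.8336 = 44.8801 − 3.24790 = 41.6322 bar
% deviation = (41.6322 − 43.2050)/43.2050 × 100% = -3.64%

-3.64 %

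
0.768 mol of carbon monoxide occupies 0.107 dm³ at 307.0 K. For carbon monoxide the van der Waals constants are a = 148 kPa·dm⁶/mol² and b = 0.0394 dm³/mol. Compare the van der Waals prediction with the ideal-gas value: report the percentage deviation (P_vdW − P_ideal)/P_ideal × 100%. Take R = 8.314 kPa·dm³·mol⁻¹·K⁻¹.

Ideal: P_ideal = nRT/V = (0.768)(8.314)(307.0)/0.107 = 18320.0 kPa
vdW: P = nRT/(V − nb) − a n²/V² = 1960.24/0.0767408 − 87.2940/0.0114490 = 25543.6 − 7624.60 = 17919.0 kPa
% deviation = (17919.0 − 18320.0)/18320.0 × 100% = -2.19%

-2.19 %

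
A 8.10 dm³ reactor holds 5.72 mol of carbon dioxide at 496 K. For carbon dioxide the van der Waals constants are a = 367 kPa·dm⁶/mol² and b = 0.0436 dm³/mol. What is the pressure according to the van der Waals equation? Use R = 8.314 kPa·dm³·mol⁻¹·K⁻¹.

P = nRT/(V − nb) − a n²/V²
nRT/(V − nb) = (5.72)(8.314)(496)/(8.10 − 5.72×0.0436) = 23588/7.8506 = 3004.6 kPa
a n²/V² = (367)(5.72)²/(8.10)² = 183.02 kPa
P = 3004.6 − 183.02 = 2822 kPa

P ≈ 2822 kPa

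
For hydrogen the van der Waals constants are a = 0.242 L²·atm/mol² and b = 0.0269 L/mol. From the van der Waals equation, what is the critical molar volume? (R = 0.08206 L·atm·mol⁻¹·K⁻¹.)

For a van der Waals gas, V_m,c = 3b.
V_m,c = 3×0.0269 = 0.08070 L/mol

V_m,c ≈ 0.08070 L/mol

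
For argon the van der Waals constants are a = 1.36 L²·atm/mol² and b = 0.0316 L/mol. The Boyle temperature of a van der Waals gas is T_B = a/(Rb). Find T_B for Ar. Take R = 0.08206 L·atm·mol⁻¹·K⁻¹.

T_B ≈ 524.5 K

For a van der Waals gas the second virial coefficient B₂ = b − a/(RT) vanishes at T_B = a/(Rb).
T_B = 1.36/(0.08206×0.0316) = 1.36/0.0025931 = 524.5 K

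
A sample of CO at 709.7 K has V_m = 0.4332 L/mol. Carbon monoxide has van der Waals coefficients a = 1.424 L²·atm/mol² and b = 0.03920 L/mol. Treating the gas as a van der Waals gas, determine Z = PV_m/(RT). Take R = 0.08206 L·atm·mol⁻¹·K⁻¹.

P = RT/(V_m − b) − a/V_m² = (0.08206)(709.7)/(0.4332 − 0.03920) − 1.424/(0.4332)²
  = 58.238/0.39400 − 7.5881 = 147.81 − 7.5881 = 140.22 atm
Z = PV_m/(RT) = (140.22)(0.4332)/((0.08206)(709.7)) = 60.743/58.238 = 1.043

Z ≈ 1.043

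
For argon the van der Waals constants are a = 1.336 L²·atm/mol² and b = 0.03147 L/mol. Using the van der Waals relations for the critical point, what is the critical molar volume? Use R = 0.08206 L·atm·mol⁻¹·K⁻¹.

For a van der Waals gas, V_m,c = 3b.
V_m,c = 3×0.03147 = 0.09441 L/mol

V_m,c ≈ 0.09441 L/mol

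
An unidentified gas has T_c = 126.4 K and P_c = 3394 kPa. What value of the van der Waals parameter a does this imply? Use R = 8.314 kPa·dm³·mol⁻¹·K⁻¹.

a ≈ 137.3 kPa·dm⁶/mol²

From T_c = 8a/(27Rb) and P_c = a/(27b²): a = 27 R² T_c²/(64 P_c).
a = 27×(8.314)²×(126.4)²/(64×3394) = 29817962/217216 = 137.3 kPa·dm⁶/mol²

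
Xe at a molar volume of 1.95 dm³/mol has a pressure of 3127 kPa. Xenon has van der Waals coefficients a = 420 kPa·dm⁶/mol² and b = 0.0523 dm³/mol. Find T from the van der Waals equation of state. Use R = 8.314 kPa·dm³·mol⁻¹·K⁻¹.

T ≈ 739.0 K

T = (P + a/V_m²)(V_m − b)/R
P + a/V_m² = 3127 + 420/(1.95)² = 3237.5 kPa
V_m − b = 1.95 − 0.0523 = 1.8977 dm³/mol
T = (3237.5)(1.8977)/8.314 = 739.0 K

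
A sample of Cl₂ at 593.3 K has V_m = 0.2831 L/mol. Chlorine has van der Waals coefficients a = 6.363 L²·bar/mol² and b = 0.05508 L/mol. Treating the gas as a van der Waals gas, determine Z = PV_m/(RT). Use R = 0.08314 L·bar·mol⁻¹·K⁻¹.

Z ≈ 0.7859

P = RT/(V_m − b) − a/V_m² = (0.08314)(593.3)/(0.2831 − 0.05508) − 6.363/(0.2831)²
  = 49.327/0.22802 − 79.393 = 216.33 − 79.393 = 136.94 bar
Z = PV_m/(RT) = (136.94)(0.2831)/((0.08314)(593.3)) = 38.768/49.327 = 0.7859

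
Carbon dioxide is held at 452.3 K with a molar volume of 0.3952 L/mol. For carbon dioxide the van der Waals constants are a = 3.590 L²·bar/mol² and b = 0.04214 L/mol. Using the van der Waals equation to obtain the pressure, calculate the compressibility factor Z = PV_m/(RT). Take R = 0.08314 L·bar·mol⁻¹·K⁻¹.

Z ≈ 0.8778

P = RT/(V_m − b) − a/V_m² = (0.08314)(452.3)/(0.3952 − 0.04214) − 3.590/(0.3952)²
  = 37.604/0.35306 − 22.986 = 106.51 − 22.986 = 83.52 bar
Z = PV_m/(RT) = (83.52)(0.3952)/((0.08314)(452.3)) = 33.007/37.604 = 0.8778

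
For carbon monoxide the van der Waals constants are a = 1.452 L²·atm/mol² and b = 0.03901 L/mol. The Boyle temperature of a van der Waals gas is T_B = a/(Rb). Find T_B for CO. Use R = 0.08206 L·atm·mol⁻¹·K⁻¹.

For a van der Waals gas the second virial coefficient B₂ = b − a/(RT) vanishes at T_B = a/(Rb).
T_B = 1.452/(0.08206×0.03901) = 1.452/0.0032012 = 453.6 K

T_B ≈ 453.6 K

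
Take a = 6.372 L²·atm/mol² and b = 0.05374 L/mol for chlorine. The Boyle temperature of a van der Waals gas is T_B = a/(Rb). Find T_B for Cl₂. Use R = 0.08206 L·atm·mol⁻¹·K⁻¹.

T_B ≈ 1445 K

For a van der Waals gas the second virial coefficient B₂ = b − a/(RT) vanishes at T_B = a/(Rb).
T_B = 6.372/(0.08206×0.05374) = 6.372/0.0044099 = 1445 K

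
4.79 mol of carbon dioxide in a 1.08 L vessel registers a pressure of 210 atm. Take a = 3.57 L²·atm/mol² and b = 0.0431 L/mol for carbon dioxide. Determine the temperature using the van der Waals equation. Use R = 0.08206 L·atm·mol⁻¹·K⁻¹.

T ≈ 622.8 K

T = (P + a n²/V²)(V − nb)/(nR)
P + a n²/V² = 210 + (3.57)(4.79)²/(1.08)² = 280.22 atm
V − nb = 1.08 − (4.79)(0.0431) = 0.87355 L
T = (280.22)(0.87355)/((4.79)(0.08206)) = 622.8 K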